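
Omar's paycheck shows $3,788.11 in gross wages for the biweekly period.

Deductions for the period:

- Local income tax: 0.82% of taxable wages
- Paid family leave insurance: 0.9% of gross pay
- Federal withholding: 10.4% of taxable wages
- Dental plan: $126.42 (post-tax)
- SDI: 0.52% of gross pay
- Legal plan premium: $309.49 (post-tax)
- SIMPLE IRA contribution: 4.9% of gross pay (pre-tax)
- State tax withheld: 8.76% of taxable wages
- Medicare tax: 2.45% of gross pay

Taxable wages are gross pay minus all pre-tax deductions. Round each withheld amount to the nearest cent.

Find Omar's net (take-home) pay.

SIMPLE IRA contribution: $3,788.11 × 0.049 = $185.62
Taxable wages = $3,788.11 − $185.62 = $3,602.49
Federal withholding: $3,602.49 × 0.104 = $374.66
Local income tax: $3,602.49 × 0.0082 = $29.54
State tax withheld: $3,602.49 × 0.0876 = $315.58
Paid family leave insurance: $3,788.11 × 0.009 = $34.09
SDI: $3,788.11 × 0.0052 = $19.70
Medicare tax: $3,788.11 × 0.0245 = $92.81
Legal plan premium: $309.49
Dental plan: $126.42
Total deductions = $185.62 + $374.66 + $29.54 + $315.58 + $34.09 + $19.70 + $92.81 + $309.49 + $126.42 = $1,487.91
Net pay = $3,788.11 − $1,487.91 = $2,300.20

$2,300.20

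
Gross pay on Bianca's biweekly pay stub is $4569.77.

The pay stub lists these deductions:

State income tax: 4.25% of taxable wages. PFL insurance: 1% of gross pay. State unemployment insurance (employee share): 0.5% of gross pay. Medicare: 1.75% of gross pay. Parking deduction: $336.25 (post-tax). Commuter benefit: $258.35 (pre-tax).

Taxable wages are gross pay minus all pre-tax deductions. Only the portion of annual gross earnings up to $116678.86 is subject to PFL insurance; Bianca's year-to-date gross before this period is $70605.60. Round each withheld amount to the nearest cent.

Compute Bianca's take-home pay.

$3643.41

Commuter benefit: $258.35
Taxable wages = $4569.77 − $258.35 = $4311.42
State income tax: $4311.42 × 0.0425 = $183.24
State unemployment insurance (employee share): $4569.77 × 0.005 = $22.85
Medicare: $4569.77 × 0.0175 = $79.97
PFL insurance: cap not yet reached, full $4569.77 is subject → $4569.77 × 0.01 = $45.70
Parking deduction: $336.25
Total deductions = $258.35 + $183.24 + $22.85 + $79.97 + $45.70 + $336.25 = $926.36
Net pay = $4569.77 − $926.36 = $3643.41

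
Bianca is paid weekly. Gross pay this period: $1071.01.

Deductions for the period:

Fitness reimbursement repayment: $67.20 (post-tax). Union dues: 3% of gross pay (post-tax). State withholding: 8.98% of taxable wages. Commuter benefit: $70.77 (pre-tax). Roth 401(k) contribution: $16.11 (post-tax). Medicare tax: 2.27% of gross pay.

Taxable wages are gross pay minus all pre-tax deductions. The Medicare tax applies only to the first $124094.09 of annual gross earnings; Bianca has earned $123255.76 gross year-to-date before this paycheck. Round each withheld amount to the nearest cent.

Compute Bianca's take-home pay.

$775.95

Commuter benefit: $70.77
Taxable wages = $1071.01 − $70.77 = $1000.24
State withholding: $1000.24 × 0.0898 = $89.82
Medicare tax: only $124094.09 − $123255.76 = $838.33 of this check is subject → $838.33 × 0.0227 = $19.03
Fitness reimbursement repayment: $67.20
Roth 401(k) contribution: $16.11
Union dues: $1071.01 × 0.03 = $32.13
Total deductions = $70.77 + $89.82 + $19.03 + $67.20 + $16.11 + $32.13 = $295.06
Net pay = $1071.01 − $295.06 = $775.95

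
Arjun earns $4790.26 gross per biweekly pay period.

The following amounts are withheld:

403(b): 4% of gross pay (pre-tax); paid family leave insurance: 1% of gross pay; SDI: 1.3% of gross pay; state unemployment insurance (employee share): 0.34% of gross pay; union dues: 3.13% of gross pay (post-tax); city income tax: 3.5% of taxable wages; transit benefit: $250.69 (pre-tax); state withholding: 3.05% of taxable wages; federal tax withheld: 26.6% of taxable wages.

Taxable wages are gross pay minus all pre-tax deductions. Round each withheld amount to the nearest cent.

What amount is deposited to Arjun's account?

Transit benefit: $250.69
403(b): $4790.26 × 0.04 = $191.61
Pre-tax total = $250.69 + $191.61 = $442.30
Taxable wages = $4790.26 − $442.30 = $4347.96
City income tax: $4347.96 × 0.035 = $152.18
State withholding: $4347.96 × 0.0305 = $132.61
Federal tax withheld: $4347.96 × 0.266 = $1156.56
Paid family leave insurance: $4790.26 × 0.01 = $47.90
State unemployment insurance (employee share): $4790.26 × 0.0034 = $16.29
SDI: $4790.26 × 0.013 = $62.27
Union dues: $4790.26 × 0.0313 = $149.94
Total deductions = $250.69 + $191.61 + $152.18 + $132.61 + $1156.56 + $47.90 + $16.29 + $62.27 + $149.94 = $2160.05
Net pay = $4790.26 − $2160.05 = $2630.21

$2630.21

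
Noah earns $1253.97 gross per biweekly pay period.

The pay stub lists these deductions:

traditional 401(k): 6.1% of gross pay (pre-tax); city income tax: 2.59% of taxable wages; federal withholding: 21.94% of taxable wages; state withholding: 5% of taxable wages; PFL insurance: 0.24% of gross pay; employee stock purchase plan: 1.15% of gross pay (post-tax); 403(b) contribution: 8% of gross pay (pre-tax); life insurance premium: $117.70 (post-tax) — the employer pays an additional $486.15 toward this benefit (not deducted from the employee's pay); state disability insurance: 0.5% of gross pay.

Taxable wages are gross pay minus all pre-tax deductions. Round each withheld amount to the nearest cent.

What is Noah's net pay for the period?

Traditional 401(k): $1253.97 × 0.061 = $76.49
403(b) contribution: $1253.97 × 0.08 = $100.32
Pre-tax total = $76.49 + $100.32 = $176.81
Taxable wages = $1253.97 − $176.81 = $1077.16
State withholding: $1077.16 × 0.05 = $53.86
City income tax: $1077.16 × 0.0259 = $27.90
Federal withholding: $1077.16 × 0.2194 = $236.33
PFL insurance: $1253.97 × 0.0024 = $3.01
State disability insurance: $1253.97 × 0.005 = $6.27
Employee stock purchase plan: $1253.97 × 0.0115 = $14.42
Life insurance premium: $117.70
(Employer's $486.15 toward life insurance premium is not withheld from the employee.)
Total deductions = $76.49 + $100.32 + $53.86 + $27.90 + $236.33 + $3.01 + $6.27 + $14.42 + $117.70 = $636.30
Net pay = $1253.97 − $636.30 = $617.67

$617.67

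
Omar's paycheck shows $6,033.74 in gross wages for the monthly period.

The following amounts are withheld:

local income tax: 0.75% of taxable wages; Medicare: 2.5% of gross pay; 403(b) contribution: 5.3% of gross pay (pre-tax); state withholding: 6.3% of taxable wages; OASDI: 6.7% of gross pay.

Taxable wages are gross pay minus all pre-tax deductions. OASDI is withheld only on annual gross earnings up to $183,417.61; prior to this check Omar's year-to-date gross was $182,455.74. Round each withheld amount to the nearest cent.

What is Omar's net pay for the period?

$5,095.83

403(b) contribution: $6,033.74 × 0.053 = $319.79
Taxable wages = $6,033.74 − $319.79 = $5,713.95
State withholding: $5,713.95 × 0.063 = $359.98
Local income tax: $5,713.95 × 0.0075 = $42.85
Medicare: $6,033.74 × 0.025 = $150.84
OASDI: only $183,417.61 − $182,455.74 = $961.87 of this check is subject → $961.87 × 0.067 = $64.45
Total deductions = $319.79 + $359.98 + $42.85 + $150.84 + $64.45 = $937.91
Net pay = $6,033.74 − $937.91 = $5,095.83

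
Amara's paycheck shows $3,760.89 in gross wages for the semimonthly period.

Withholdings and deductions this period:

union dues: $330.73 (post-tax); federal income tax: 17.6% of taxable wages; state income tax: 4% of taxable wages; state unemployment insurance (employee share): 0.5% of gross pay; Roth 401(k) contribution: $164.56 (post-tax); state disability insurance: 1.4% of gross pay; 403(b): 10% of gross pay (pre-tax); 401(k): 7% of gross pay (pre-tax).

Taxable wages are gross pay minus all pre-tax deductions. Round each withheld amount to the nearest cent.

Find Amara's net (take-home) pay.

$1,880.55

401(k): $3,760.89 × 0.07 = $263.26
403(b): $3,760.89 × 0.1 = $376.09
Pre-tax total = $263.26 + $376.09 = $639.35
Taxable wages = $3,760.89 − $639.35 = $3,121.54
Federal income tax: $3,121.54 × 0.176 = $549.39
State income tax: $3,121.54 × 0.04 = $124.86
State disability insurance: $3,760.89 × 0.014 = $52.65
State unemployment insurance (employee share): $3,760.89 × 0.005 = $18.80
Roth 401(k) contribution: $164.56
Union dues: $330.73
Total deductions = $263.26 + $376.09 + $549.39 + $124.86 + $52.65 + $18.80 + $164.56 + $330.73 = $1,880.34
Net pay = $3,760.89 − $1,880.34 = $1,880.55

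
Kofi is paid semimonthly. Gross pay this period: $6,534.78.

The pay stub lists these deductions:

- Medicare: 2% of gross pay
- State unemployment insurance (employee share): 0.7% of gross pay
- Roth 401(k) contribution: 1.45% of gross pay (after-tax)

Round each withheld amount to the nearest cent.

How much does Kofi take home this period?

$6,263.59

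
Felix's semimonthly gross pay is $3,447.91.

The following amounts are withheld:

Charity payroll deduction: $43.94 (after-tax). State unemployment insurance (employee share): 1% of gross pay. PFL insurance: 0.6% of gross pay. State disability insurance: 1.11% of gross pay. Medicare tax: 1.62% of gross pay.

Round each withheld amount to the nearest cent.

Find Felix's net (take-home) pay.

$3,254.67

State disability insurance: $3,447.91 × 0.0111 = $38.27
Medicare tax: $3,447.91 × 0.0162 = $55.86
PFL insurance: $3,447.91 × 0.006 = $20.69
State unemployment insurance (employee share): $3,447.91 × 0.01 = $34.48
Charity payroll deduction: $43.94
Total deductions = $38.27 + $55.86 + $20.69 + $34.48 + $43.94 = $193.24
Net pay = $3,447.91 − $193.24 = $3,254.67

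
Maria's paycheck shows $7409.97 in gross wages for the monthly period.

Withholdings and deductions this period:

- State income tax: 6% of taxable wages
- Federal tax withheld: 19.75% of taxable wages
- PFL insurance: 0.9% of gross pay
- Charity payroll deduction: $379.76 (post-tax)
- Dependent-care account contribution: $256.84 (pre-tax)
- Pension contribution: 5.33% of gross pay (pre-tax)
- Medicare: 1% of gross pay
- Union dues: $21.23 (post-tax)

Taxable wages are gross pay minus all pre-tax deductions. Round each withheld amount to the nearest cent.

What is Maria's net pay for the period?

$4476.17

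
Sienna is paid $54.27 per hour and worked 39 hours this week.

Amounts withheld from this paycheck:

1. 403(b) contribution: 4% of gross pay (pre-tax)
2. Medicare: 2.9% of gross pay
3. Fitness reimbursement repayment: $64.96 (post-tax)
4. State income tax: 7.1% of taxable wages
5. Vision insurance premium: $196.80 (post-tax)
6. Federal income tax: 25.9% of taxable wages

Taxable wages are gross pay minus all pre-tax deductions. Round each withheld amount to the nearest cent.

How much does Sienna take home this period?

Gross pay: 39 × $54.27 = $2,116.53
403(b) contribution: $2,116.53 × 0.04 = $84.66
Taxable wages = $2,116.53 − $84.66 = $2,031.87
Federal income tax: $2,031.87 × 0.259 = $526.25
State income tax: $2,031.87 × 0.071 = $144.26
Medicare: $2,116.53 × 0.029 = $61.38
Fitness reimbursement repayment: $64.96
Vision insurance premium: $196.80
Total deductions = $84.66 + $526.25 + $144.26 + $61.38 + $64.96 + $196.80 = $1,078.31
Net pay = $2,116.53 − $1,078.31 = $1,038.22

$1,038.22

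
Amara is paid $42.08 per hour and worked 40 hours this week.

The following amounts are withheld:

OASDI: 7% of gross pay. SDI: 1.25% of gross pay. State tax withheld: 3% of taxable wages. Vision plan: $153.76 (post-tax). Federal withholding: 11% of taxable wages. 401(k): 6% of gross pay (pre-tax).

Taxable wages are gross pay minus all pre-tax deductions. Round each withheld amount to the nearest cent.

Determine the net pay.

$1,068.08

Gross pay: 40 × $42.08 = $1,683.20
401(k): $1,683.20 × 0.06 = $100.99
Taxable wages = $1,683.20 − $100.99 = $1,582.21
State tax withheld: $1,582.21 × 0.03 = $47.47
Federal withholding: $1,582.21 × 0.11 = $174.04
SDI: $1,683.20 × 0.0125 = $21.04
OASDI: $1,683.20 × 0.07 = $117.82
Vision plan: $153.76
Total deductions = $100.99 + $47.47 + $174.04 + $21.04 + $117.82 + $153.76 = $615.12
Net pay = $1,683.20 − $615.12 = $1,068.08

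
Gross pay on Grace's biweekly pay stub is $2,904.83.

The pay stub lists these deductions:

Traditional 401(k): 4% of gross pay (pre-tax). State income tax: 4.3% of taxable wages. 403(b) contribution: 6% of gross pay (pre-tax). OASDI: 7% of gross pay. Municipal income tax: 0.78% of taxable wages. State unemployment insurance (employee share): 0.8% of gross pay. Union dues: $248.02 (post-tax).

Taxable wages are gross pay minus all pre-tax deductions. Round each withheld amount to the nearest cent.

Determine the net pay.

$2,006.94

Traditional 401(k): $2,904.83 × 0.04 = $116.19
403(b) contribution: $2,904.83 × 0.06 = $174.29
Pre-tax total = $116.19 + $174.29 = $290.48
Taxable wages = $2,904.83 − $290.48 = $2,614.35
State income tax: $2,614.35 × 0.043 = $112.42
Municipal income tax: $2,614.35 × 0.0078 = $20.39
State unemployment insurance (employee share): $2,904.83 × 0.008 = $23.24
OASDI: $2,904.83 × 0.07 = $203.34
Union dues: $248.02
Total deductions = $116.19 + $174.29 + $112.42 + $20.39 + $23.24 + $203.34 + $248.02 = $897.89
Net pay = $2,904.83 − $897.89 = $2,006.94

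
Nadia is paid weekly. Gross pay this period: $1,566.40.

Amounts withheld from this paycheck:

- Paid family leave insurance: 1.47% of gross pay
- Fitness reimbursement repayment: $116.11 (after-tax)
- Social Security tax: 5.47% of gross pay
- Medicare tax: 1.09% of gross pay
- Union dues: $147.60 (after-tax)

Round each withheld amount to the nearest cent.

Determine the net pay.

$1,176.91

Medicare tax: $1,566.40 × 0.0109 = $17.07
Social Security tax: $1,566.40 × 0.0547 = $85.68
Paid family leave insurance: $1,566.40 × 0.0147 = $23.03
Union dues: $147.60
Fitness reimbursement repayment: $116.11
Total deductions = $17.07 + $85.68 + $23.03 + $147.60 + $116.11 = $389.49
Net pay = $1,566.40 − $389.49 = $1,176.91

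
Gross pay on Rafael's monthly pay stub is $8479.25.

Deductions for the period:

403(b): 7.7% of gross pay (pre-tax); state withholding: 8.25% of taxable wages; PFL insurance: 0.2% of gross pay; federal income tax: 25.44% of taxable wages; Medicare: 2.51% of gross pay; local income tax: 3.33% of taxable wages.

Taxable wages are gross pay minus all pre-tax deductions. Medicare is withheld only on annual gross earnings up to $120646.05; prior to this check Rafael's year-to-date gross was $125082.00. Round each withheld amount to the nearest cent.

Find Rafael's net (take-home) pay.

$4912.08

403(b): $8479.25 × 0.077 = $652.90
Taxable wages = $8479.25 − $652.90 = $7826.35
State withholding: $7826.35 × 0.0825 = $645.67
Federal income tax: $7826.35 × 0.2544 = $1991.02
Local income tax: $7826.35 × 0.0333 = $260.62
PFL insurance: $8479.25 × 0.002 = $16.96
Medicare: annual cap $120646.05 already reached (YTD $125082.00), so $0.00
Total deductions = $652.90 + $645.67 + $1991.02 + $260.62 + $16.96 + $0.00 = $3567.17
Net pay = $8479.25 − $3567.17 = $4912.08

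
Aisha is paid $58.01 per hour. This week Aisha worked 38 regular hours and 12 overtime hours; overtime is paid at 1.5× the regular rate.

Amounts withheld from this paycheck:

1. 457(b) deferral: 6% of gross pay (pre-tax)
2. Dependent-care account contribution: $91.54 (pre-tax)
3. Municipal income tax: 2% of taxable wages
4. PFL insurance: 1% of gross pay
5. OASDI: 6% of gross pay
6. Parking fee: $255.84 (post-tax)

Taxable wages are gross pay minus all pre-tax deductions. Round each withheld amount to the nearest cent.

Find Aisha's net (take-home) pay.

$2,419.63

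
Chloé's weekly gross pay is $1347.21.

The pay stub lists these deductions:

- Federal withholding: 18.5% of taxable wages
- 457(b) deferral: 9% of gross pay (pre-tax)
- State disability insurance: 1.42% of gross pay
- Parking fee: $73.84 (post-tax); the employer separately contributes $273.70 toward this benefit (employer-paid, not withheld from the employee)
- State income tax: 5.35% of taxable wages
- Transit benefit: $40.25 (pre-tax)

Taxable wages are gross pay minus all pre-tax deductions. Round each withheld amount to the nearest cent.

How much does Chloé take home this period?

$809.94

457(b) deferral: $1347.21 × 0.09 = $121.25
Transit benefit: $40.25
Pre-tax total = $121.25 + $40.25 = $161.50
Taxable wages = $1347.21 − $161.50 = $1185.71
State income tax: $1185.71 × 0.0535 = $63.44
Federal withholding: $1185.71 × 0.185 = $219.36
State disability insurance: $1347.21 × 0.0142 = $19.13
Parking fee: $73.84
(Employer's $273.70 toward parking fee is not withheld from the employee.)
Total deductions = $121.25 + $40.25 + $63.44 + $219.36 + $19.13 + $73.84 = $537.27
Net pay = $1347.21 − $537.27 = $809.94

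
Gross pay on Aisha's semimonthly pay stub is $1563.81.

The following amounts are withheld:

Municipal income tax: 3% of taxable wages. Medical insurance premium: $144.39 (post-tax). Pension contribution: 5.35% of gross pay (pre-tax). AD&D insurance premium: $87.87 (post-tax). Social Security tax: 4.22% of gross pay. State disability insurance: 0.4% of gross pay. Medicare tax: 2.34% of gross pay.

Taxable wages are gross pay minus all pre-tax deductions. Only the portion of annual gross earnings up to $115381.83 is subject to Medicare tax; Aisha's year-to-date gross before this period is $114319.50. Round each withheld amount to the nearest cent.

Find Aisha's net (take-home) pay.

$1106.38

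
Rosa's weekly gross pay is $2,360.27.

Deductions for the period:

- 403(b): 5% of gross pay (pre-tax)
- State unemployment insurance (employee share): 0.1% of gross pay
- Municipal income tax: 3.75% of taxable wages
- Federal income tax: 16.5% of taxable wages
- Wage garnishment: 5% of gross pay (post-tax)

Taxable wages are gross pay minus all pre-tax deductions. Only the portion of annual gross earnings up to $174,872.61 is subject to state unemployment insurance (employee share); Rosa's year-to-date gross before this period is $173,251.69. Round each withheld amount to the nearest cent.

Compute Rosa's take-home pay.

$1,668.58

403(b): $2,360.27 × 0.05 = $118.01
Taxable wages = $2,360.27 − $118.01 = $2,242.26
Federal income tax: $2,242.26 × 0.165 = $369.97
Municipal income tax: $2,242.26 × 0.0375 = $84.08
State unemployment insurance (employee share): only $174,872.61 − $173,251.69 = $1,620.92 of this check is subject → $1,620.92 × 0.001 = $1.62
Wage garnishment: $2,360.27 × 0.05 = $118.01
Total deductions = $118.01 + $369.97 + $84.08 + $1.62 + $118.01 = $691.69
Net pay = $2,360.27 − $691.69 = $1,668.58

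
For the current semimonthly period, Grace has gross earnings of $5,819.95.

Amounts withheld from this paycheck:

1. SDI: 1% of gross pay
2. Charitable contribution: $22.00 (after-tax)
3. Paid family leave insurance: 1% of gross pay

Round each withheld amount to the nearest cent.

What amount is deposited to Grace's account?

$5,681.55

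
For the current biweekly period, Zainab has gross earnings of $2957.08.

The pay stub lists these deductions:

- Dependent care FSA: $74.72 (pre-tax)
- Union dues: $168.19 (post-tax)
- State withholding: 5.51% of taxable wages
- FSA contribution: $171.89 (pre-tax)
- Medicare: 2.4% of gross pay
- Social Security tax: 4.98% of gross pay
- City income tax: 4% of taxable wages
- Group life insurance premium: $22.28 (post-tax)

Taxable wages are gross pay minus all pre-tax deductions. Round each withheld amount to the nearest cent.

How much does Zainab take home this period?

FSA contribution: $171.89
Dependent care FSA: $74.72
Pre-tax total = $171.89 + $74.72 = $246.61
Taxable wages = $2957.08 − $246.61 = $2710.47
City income tax: $2710.47 × 0.04 = $108.42
State withholding: $2710.47 × 0.0551 = $149.35
Social Security tax: $2957.08 × 0.0498 = $147.26
Medicare: $2957.08 × 0.024 = $70.97
Union dues: $168.19
Group life insurance premium: $22.28
Total deductions = $171.89 + $74.72 + $108.42 + $149.35 + $147.26 + $70.97 + $168.19 + $22.28 = $913.08
Net pay = $2957.08 − $913.08 = $2044.00

$2044.00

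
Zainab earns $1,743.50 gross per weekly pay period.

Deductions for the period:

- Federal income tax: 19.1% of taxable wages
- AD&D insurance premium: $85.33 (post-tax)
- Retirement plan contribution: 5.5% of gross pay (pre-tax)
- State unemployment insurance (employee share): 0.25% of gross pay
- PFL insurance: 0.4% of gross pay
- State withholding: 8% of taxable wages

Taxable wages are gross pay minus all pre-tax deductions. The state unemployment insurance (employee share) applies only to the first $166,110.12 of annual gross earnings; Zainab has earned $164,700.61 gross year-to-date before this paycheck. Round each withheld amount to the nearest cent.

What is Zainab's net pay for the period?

Retirement plan contribution: $1,743.50 × 0.055 = $95.89
Taxable wages = $1,743.50 − $95.89 = $1,647.61
State withholding: $1,647.61 × 0.08 = $131.81
Federal income tax: $1,647.61 × 0.191 = $314.69
PFL insurance: $1,743.50 × 0.004 = $6.97
State unemployment insurance (employee share): only $166,110.12 − $164,700.61 = $1,409.51 of this check is subject → $1,409.51 × 0.0025 = $3.52
AD&D insurance premium: $85.33
Total deductions = $95.89 + $131.81 + $314.69 + $6.97 + $3.52 + $85.33 = $638.21
Net pay = $1,743.50 − $638.21 = $1,105.29

$1,105.29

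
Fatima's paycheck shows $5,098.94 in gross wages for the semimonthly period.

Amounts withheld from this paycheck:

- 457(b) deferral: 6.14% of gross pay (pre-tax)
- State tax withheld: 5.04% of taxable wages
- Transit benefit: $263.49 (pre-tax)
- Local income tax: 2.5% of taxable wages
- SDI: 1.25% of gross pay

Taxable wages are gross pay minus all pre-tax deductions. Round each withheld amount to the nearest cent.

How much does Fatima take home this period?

Transit benefit: $263.49
457(b) deferral: $5,098.94 × 0.0614 = $313.07
Pre-tax total = $263.49 + $313.07 = $576.56
Taxable wages = $5,098.94 − $576.56 = $4,522.38
State tax withheld: $4,522.38 × 0.0504 = $227.93
Local income tax: $4,522.38 × 0.025 = $113.06
SDI: $5,098.94 × 0.0125 = $63.74
Total deductions = $263.49 + $313.07 + $227.93 + $113.06 + $63.74 = $981.29
Net pay = $5,098.94 − $981.29 = $4,117.65

$4,117.65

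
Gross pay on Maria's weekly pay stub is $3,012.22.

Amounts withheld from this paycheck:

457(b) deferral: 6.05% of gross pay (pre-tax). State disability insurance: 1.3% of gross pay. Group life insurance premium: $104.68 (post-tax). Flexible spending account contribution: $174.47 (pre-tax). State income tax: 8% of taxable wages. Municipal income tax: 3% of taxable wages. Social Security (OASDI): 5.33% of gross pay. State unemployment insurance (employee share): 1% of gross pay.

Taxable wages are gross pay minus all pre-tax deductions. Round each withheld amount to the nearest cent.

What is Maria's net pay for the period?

$2,028.89

Flexible spending account contribution: $174.47
457(b) deferral: $3,012.22 × 0.0605 = $182.24
Pre-tax total = $174.47 + $182.24 = $356.71
Taxable wages = $3,012.22 − $356.71 = $2,655.51
State income tax: $2,655.51 × 0.08 = $212.44
Municipal income tax: $2,655.51 × 0.03 = $79.67
Social Security (OASDI): $3,012.22 × 0.0533 = $160.55
State unemployment insurance (employee share): $3,012.22 × 0.01 = $30.12
State disability insurance: $3,012.22 × 0.013 = $39.16
Group life insurance premium: $104.68
Total deductions = $174.47 + $182.24 + $212.44 + $79.67 + $160.55 + $30.12 + $39.16 + $104.68 = $983.33
Net pay = $3,012.22 − $983.33 = $2,028.89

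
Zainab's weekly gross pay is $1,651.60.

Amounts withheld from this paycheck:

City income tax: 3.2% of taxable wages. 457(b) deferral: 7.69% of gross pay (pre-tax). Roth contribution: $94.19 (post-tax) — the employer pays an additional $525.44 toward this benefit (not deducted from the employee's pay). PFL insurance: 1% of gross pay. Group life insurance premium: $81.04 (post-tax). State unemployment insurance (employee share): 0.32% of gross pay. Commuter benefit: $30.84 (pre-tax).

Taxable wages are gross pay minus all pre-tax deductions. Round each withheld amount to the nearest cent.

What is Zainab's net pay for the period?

457(b) deferral: $1,651.60 × 0.0769 = $127.01
Commuter benefit: $30.84
Pre-tax total = $127.01 + $30.84 = $157.85
Taxable wages = $1,651.60 − $157.85 = $1,493.75
City income tax: $1,493.75 × 0.032 = $47.80
State unemployment insurance (employee share): $1,651.60 × 0.0032 = $5.29
PFL insurance: $1,651.60 × 0.01 = $16.52
Group life insurance premium: $81.04
Roth contribution: $94.19
(Employer's $525.44 toward Roth contribution is not withheld from the employee.)
Total deductions = $127.01 + $30.84 + $47.80 + $5.29 + $16.52 + $81.04 + $94.19 = $402.69
Net pay = $1,651.60 − $402.69 = $1,248.91

$1,248.91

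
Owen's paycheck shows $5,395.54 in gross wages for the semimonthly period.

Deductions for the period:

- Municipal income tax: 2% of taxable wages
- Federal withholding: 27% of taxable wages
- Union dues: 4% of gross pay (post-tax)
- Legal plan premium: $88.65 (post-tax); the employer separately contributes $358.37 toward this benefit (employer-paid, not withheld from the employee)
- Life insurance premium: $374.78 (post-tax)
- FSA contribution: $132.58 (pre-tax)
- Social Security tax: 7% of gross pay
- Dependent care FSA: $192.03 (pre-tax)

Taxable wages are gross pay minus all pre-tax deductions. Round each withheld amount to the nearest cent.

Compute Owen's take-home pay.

$2,543.42

FSA contribution: $132.58
Dependent care FSA: $192.03
Pre-tax total = $132.58 + $192.03 = $324.61
Taxable wages = $5,395.54 − $324.61 = $5,070.93
Federal withholding: $5,070.93 × 0.27 = $1,369.15
Municipal income tax: $5,070.93 × 0.02 = $101.42
Social Security tax: $5,395.54 × 0.07 = $377.69
Union dues: $5,395.54 × 0.04 = $215.82
Legal plan premium: $88.65
Life insurance premium: $374.78
(Employer's $358.37 toward legal plan premium is not withheld from the employee.)
Total deductions = $132.58 + $192.03 + $1,369.15 + $101.42 + $377.69 + $215.82 + $88.65 + $374.78 = $2,852.12
Net pay = $5,395.54 − $2,852.12 = $2,543.42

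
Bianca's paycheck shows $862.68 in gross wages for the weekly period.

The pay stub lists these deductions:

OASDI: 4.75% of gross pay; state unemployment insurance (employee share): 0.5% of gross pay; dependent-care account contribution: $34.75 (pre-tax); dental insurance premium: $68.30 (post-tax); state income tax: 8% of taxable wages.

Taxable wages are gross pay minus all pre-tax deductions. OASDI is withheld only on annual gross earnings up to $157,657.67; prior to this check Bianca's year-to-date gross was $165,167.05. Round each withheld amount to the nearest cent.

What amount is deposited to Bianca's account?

$689.09

Dependent-care account contribution: $34.75
Taxable wages = $862.68 − $34.75 = $827.93
State income tax: $827.93 × 0.08 = $66.23
State unemployment insurance (employee share): $862.68 × 0.005 = $4.31
OASDI: annual cap $157,657.67 already reached (YTD $165,167.05), so $0.00
Dental insurance premium: $68.30
Total deductions = $34.75 + $66.23 + $4.31 + $0.00 + $68.30 = $173.59
Net pay = $862.68 − $173.59 = $689.09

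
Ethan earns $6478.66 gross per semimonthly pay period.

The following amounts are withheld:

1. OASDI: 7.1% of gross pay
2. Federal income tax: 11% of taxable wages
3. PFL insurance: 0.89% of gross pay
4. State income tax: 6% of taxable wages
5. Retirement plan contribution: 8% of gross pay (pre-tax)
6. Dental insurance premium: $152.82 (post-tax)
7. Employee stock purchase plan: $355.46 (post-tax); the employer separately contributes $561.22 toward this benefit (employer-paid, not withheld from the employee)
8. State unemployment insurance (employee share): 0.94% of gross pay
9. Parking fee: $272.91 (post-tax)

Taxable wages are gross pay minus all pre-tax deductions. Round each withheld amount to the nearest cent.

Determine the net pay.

Retirement plan contribution: $6478.66 × 0.08 = $518.29
Taxable wages = $6478.66 − $518.29 = $5960.37
State income tax: $5960.37 × 0.06 = $357.62
Federal income tax: $5960.37 × 0.11 = $655.64
State unemployment insurance (employee share): $6478.66 × 0.0094 = $60.90
OASDI: $6478.66 × 0.071 = $459.98
PFL insurance: $6478.66 × 0.0089 = $57.66
Employee stock purchase plan: $355.46
Dental insurance premium: $152.82
Parking fee: $272.91
(Employer's $561.22 toward employee stock purchase plan is not withheld from the employee.)
Total deductions = $518.29 + $357.62 + $655.64 + $60.90 + $459.98 + $57.66 + $355.46 + $152.82 + $272.91 = $2891.28
Net pay = $6478.66 − $2891.28 = $3587.38

$3587.38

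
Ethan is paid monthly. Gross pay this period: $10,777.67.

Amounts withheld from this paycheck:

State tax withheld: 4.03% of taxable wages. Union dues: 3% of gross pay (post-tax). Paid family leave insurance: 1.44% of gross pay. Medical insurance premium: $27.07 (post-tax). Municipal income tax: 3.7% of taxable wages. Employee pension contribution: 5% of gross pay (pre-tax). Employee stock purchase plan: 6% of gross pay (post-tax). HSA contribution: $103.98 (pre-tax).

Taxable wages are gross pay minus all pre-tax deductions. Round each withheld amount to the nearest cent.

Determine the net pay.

$8,199.13

HSA contribution: $103.98
Employee pension contribution: $10,777.67 × 0.05 = $538.88
Pre-tax total = $103.98 + $538.88 = $642.86
Taxable wages = $10,777.67 − $642.86 = $10,134.81
State tax withheld: $10,134.81 × 0.0403 = $408.43
Municipal income tax: $10,134.81 × 0.037 = $374.99
Paid family leave insurance: $10,777.67 × 0.0144 = $155.20
Medical insurance premium: $27.07
Union dues: $10,777.67 × 0.03 = $323.33
Employee stock purchase plan: $10,777.67 × 0.06 = $646.66
Total deductions = $103.98 + $538.88 + $408.43 + $374.99 + $155.20 + $27.07 + $323.33 + $646.66 = $2,578.54
Net pay = $10,777.67 − $2,578.54 = $8,199.13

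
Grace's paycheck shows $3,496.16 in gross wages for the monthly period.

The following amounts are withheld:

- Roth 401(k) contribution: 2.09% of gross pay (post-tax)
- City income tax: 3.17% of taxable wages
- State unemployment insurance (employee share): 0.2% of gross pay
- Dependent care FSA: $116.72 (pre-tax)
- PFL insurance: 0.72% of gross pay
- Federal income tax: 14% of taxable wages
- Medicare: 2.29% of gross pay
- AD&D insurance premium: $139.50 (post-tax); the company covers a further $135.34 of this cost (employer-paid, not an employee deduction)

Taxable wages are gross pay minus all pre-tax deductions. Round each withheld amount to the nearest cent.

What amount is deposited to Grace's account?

Dependent care FSA: $116.72
Taxable wages = $3,496.16 − $116.72 = $3,379.44
City income tax: $3,379.44 × 0.0317 = $107.13
Federal income tax: $3,379.44 × 0.14 = $473.12
State unemployment insurance (employee share): $3,496.16 × 0.002 = $6.99
Medicare: $3,496.16 × 0.0229 = $80.06
PFL insurance: $3,496.16 × 0.0072 = $25.17
AD&D insurance premium: $139.50
Roth 401(k) contribution: $3,496.16 × 0.0209 = $73.07
(Employer's $135.34 toward AD&D insurance premium is not withheld from the employee.)
Total deductions = $116.72 + $107.13 + $473.12 + $6.99 + $80.06 + $25.17 + $139.50 + $73.07 = $1,021.76
Net pay = $3,496.16 − $1,021.76 = $2,474.40

$2,474.40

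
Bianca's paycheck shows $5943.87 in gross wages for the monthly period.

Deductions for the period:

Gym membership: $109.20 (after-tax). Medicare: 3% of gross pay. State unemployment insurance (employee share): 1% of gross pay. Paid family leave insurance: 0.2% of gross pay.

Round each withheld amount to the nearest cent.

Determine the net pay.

$5585.02

Paid family leave insurance: $5943.87 × 0.002 = $11.89
State unemployment insurance (employee share): $5943.87 × 0.01 = $59.44
Medicare: $5943.87 × 0.03 = $178.32
Gym membership: $109.20
Total deductions = $11.89 + $59.44 + $178.32 + $109.20 = $358.85
Net pay = $5943.87 − $358.85 = $5585.02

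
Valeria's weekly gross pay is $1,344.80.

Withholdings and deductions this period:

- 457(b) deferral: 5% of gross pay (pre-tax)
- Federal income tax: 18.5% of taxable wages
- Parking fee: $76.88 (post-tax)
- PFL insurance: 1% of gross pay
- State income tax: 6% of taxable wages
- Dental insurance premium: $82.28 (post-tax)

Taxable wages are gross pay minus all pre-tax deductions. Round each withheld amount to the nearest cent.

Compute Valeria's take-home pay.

457(b) deferral: $1,344.80 × 0.05 = $67.24
Taxable wages = $1,344.80 − $67.24 = $1,277.56
State income tax: $1,277.56 × 0.06 = $76.65
Federal income tax: $1,277.56 × 0.185 = $236.35
PFL insurance: $1,344.80 × 0.01 = $13.45
Parking fee: $76.88
Dental insurance premium: $82.28
Total deductions = $67.24 + $76.65 + $236.35 + $13.45 + $76.88 + $82.28 = $552.85
Net pay = $1,344.80 − $552.85 = $791.95

$791.95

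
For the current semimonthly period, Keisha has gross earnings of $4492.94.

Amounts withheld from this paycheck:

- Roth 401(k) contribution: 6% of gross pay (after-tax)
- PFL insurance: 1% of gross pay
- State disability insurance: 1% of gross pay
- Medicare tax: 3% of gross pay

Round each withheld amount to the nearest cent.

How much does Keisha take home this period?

$3998.71

State disability insurance: $4492.94 × 0.01 = $44.93
PFL insurance: $4492.94 × 0.01 = $44.93
Medicare tax: $4492.94 × 0.03 = $134.79
Roth 401(k) contribution: $4492.94 × 0.06 = $269.58
Total deductions = $44.93 + $44.93 + $134.79 + $269.58 = $494.23
Net pay = $4492.94 − $494.23 = $3998.71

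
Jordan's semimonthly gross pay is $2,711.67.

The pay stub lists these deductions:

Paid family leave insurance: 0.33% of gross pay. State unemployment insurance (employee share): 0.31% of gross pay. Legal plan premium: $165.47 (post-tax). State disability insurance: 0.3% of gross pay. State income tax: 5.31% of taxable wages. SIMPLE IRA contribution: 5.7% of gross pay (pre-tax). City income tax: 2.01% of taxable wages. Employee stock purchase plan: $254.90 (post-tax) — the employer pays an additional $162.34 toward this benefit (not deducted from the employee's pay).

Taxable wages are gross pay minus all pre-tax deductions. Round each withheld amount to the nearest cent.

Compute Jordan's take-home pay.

$1,924.05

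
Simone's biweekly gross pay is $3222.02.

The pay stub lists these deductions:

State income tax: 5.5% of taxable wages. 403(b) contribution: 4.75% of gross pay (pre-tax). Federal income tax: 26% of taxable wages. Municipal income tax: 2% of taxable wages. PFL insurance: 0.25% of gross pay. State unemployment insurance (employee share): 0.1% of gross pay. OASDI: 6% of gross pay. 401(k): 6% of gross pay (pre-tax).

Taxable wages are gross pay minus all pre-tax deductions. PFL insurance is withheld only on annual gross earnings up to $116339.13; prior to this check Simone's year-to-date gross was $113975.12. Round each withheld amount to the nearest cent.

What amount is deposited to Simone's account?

403(b) contribution: $3222.02 × 0.0475 = $153.05
401(k): $3222.02 × 0.06 = $193.32
Pre-tax total = $153.05 + $193.32 = $346.37
Taxable wages = $3222.02 − $346.37 = $2875.65
State income tax: $2875.65 × 0.055 = $158.16
Municipal income tax: $2875.65 × 0.02 = $57.51
Federal income tax: $2875.65 × 0.26 = $747.67
State unemployment insurance (employee share): $3222.02 × 0.001 = $3.22
OASDI: $3222.02 × 0.06 = $193.32
PFL insurance: only $116339.13 − $113975.12 = $2364.01 of this check is subject → $2364.01 × 0.0025 = $5.91
Total deductions = $153.05 + $193.32 + $158.16 + $57.51 + $747.67 + $3.22 + $193.32 + $5.91 = $1512.16
Net pay = $3222.02 − $1512.16 = $1709.86

$1709.86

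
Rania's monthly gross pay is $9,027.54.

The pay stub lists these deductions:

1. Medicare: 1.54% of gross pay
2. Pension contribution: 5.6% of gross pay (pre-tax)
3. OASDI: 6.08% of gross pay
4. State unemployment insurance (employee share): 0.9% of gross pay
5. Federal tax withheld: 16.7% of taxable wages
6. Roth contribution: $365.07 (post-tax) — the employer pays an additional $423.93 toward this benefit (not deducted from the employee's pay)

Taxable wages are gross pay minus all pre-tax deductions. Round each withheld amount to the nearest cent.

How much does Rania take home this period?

Pension contribution: $9,027.54 × 0.056 = $505.54
Taxable wages = $9,027.54 − $505.54 = $8,522.00
Federal tax withheld: $8,522.00 × 0.167 = $1,423.17
OASDI: $9,027.54 × 0.0608 = $548.87
State unemployment insurance (employee share): $9,027.54 × 0.009 = $81.25
Medicare: $9,027.54 × 0.0154 = $139.02
Roth contribution: $365.07
(Employer's $423.93 toward Roth contribution is not withheld from the employee.)
Total deductions = $505.54 + $1,423.17 + $548.87 + $81.25 + $139.02 + $365.07 = $3,062.92
Net pay = $9,027.54 − $3,062.92 = $5,964.62

$5,964.62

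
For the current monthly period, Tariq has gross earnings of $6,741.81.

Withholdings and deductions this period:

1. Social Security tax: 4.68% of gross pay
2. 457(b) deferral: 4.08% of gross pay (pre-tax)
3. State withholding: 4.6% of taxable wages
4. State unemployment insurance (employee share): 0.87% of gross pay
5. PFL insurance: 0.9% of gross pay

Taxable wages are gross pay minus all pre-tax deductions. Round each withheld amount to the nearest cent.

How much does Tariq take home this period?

$5,734.42

457(b) deferral: $6,741.81 × 0.0408 = $275.07
Taxable wages = $6,741.81 − $275.07 = $6,466.74
State withholding: $6,466.74 × 0.046 = $297.47
State unemployment insurance (employee share): $6,741.81 × 0.0087 = $58.65
Social Security tax: $6,741.81 × 0.0468 = $315.52
PFL insurance: $6,741.81 × 0.009 = $60.68
Total deductions = $275.07 + $297.47 + $58.65 + $315.52 + $60.68 = $1,007.39
Net pay = $6,741.81 − $1,007.39 = $5,734.42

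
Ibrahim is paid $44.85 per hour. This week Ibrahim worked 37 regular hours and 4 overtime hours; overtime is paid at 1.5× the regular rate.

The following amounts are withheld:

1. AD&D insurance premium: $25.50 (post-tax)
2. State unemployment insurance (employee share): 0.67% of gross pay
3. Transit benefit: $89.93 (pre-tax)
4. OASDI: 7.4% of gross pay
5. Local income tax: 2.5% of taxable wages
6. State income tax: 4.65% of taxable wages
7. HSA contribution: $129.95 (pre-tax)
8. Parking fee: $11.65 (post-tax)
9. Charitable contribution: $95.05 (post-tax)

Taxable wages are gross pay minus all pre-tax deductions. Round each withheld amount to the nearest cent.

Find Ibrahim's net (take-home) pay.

$1,298.67

Regular pay: 37 × $44.85 = $1,659.45
Overtime pay: 4 × $44.85 × 1.5 = $269.10
Gross pay = $1,659.45 + $269.10 = $1,928.55
HSA contribution: $129.95
Transit benefit: $89.93
Pre-tax total = $129.95 + $89.93 = $219.88
Taxable wages = $1,928.55 − $219.88 = $1,708.67
State income tax: $1,708.67 × 0.0465 = $79.45
Local income tax: $1,708.67 × 0.025 = $42.72
State unemployment insurance (employee share): $1,928.55 × 0.0067 = $12.92
OASDI: $1,928.55 × 0.074 = $142.71
Parking fee: $11.65
Charitable contribution: $95.05
AD&D insurance premium: $25.50
Total deductions = $129.95 + $89.93 + $79.45 + $42.72 + $12.92 + $142.71 + $11.65 + $95.05 + $25.50 = $629.88
Net pay = $1,928.55 − $629.88 = $1,298.67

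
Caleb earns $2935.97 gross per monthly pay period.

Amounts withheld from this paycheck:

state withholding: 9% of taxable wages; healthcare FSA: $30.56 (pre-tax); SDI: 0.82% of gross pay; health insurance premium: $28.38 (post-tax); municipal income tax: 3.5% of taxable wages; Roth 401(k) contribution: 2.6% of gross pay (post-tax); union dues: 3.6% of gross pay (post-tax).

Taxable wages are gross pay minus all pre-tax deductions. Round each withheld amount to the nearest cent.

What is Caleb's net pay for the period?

Healthcare FSA: $30.56
Taxable wages = $2935.97 − $30.56 = $2905.41
State withholding: $2905.41 × 0.09 = $261.49
Municipal income tax: $2905.41 × 0.035 = $101.69
SDI: $2935.97 × 0.0082 = $24.07
Health insurance premium: $28.38
Union dues: $2935.97 × 0.036 = $105.69
Roth 401(k) contribution: $2935.97 × 0.026 = $76.34
Total deductions = $30.56 + $261.49 + $101.69 + $24.07 + $28.38 + $105.69 + $76.34 = $628.22
Net pay = $2935.97 − $628.22 = $2307.75

$2307.75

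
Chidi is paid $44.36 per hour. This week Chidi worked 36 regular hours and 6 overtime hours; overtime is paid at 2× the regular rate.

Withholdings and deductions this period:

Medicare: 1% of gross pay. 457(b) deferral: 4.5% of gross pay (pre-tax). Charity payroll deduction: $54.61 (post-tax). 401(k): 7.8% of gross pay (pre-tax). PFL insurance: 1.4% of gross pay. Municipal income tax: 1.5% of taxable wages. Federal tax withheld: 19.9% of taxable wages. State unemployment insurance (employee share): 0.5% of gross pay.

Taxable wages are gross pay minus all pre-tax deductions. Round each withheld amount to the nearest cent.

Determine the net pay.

$1351.40

Regular pay: 36 × $44.36 = $1596.96
Overtime pay: 6 × $44.36 × 2 = $532.32
Gross pay = $1596.96 + $532.32 = $2129.28
457(b) deferral: $2129.28 × 0.045 = $95.82
401(k): $2129.28 × 0.078 = $166.08
Pre-tax total = $95.82 + $166.08 = $261.90
Taxable wages = $2129.28 − $261.90 = $1867.38
Federal tax withheld: $1867.38 × 0.199 = $371.61
Municipal income tax: $1867.38 × 0.015 = $28.01
PFL insurance: $2129.28 × 0.014 = $29.81
Medicare: $2129.28 × 0.01 = $21.29
State unemployment insurance (employee share): $2129.28 × 0.005 = $10.65
Charity payroll deduction: $54.61
Total deductions = $95.82 + $166.08 + $371.61 + $28.01 + $29.81 + $21.29 + $10.65 + $54.61 = $777.88
Net pay = $2129.28 − $777.88 = $1351.40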